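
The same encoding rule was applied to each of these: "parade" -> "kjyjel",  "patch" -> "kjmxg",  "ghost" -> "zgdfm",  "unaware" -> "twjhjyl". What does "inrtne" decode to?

liquid

Treating letters as 0–25, the rule is x ↦ 7x + 9 (mod 26).
Decoding inrtne: i(8)→15·(8−9)≡11=l; n(13)→15·(13−9)≡8=i; r(17)→15·(17−9)≡16=q; t(19)→15·(19−9)≡20=u; n(13)→15·(13−9)≡8=i; e(4)→15·(4−9)≡3=d (all mod 26).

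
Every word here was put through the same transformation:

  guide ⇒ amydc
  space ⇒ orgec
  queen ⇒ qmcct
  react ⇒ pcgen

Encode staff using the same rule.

ongbb

g(6)→a(0) and u(20)→m(12) fit y≡25x+6 (mod 26); the inverse of 25 mod 26 is 25. This is an affine cipher: with a=0,…,z=25, each position x becomes (25x+6) mod 26.
Applying it to staff: s(18)→25·18+6≡14=o; t(19)→25·19+6≡13=n; a(0)→25·0+6≡6=g; f(5)→25·5+6≡1=b; f(5)→25·5+6≡1=b (all mod 26).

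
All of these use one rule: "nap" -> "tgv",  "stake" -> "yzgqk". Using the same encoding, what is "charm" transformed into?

Every letter moves 6 places later in the alphabet, wrapping around z→a.
For charm: c+6=i, h+6=n, a+6=g, r+6=x, m+6=s.

ingxs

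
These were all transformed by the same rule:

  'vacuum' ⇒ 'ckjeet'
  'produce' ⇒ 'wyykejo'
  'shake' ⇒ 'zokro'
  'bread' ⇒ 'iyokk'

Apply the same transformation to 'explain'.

The shift depends on letter class: consonant v→c is +7, but vowel a→k is +10. Two shifts are in play — +10 for a/e/i/o/u, +7 for every other letter.
For explain: e(vowel)+10=o, x(cons)+7=e, p(cons)+7=w, l(cons)+7=s, a(vowel)+10=k, i(vowel)+10=s, n(cons)+7=u.

oewsksu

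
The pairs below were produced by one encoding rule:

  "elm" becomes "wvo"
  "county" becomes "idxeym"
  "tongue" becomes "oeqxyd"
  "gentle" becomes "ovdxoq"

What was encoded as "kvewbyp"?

formula

The output letters match the input read backwards, each shifted +10: elm reversed is mle. Read the word backwards and shift each letter +10.
Reversing it on kvewbyp: shift back: k−10=a, v−10=l, e−10=u, w−10=m, b−10=r, y−10=o, p−10=f → alumrof; then reverse → formula.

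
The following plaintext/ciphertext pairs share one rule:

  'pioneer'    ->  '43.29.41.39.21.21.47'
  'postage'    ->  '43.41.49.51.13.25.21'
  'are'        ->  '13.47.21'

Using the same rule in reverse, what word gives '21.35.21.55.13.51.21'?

p(#16)→43 and i(#9)→29: differences scale by 2, so n = 2·pos + 11. Each letter becomes 2×(its alphabet position, a=1..z=26) + 11.
Undoing it on 21.35.21.55.13.51.21: 21→(21−11)÷2=5=e, 35→(35−11)÷2=12=l, 21→(21−11)÷2=5=e, 55→(55−11)÷2=22=v, 13→(13−11)÷2=1=a, 51→(51−11)÷2=20=t, 21→(21−11)÷2=5=e.

elevate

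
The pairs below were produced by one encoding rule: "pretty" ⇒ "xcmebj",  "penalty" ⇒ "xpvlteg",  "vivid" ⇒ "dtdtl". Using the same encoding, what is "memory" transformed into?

upuzzj

It's a Vigenère-style cipher with numeric key [8,11]: position i shifts by key[i mod 2].
For memory: m+8=u, e+11=p, m+8=u, o+11=z, r+8=z, y+11=j.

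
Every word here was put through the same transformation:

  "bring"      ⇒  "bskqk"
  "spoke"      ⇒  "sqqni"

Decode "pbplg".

In bring: b→b is +0, r→s is +1, i→k is +2, n→q is +3 — the shift increases by 1 each position. The shift increases by 1 at each position, starting from +0: 0, 1, 2, ….
Decoding pbplg: p−0=p, b−1=a, p−2=n, l−3=i, g−4=c.

panic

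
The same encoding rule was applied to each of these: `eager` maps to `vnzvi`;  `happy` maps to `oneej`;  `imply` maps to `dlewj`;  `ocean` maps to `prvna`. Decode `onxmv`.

Treating letters as 0–25, the rule is x ↦ 15x + 13 (mod 26).
Undoing it on onxmv: o(14)→7·(14−13)≡7=h; n(13)→7·(13−13)≡0=a; x(23)→7·(23−13)≡18=s; m(12)→7·(12−13)≡19=t; v(21)→7·(21−13)≡4=e (all mod 26).

haste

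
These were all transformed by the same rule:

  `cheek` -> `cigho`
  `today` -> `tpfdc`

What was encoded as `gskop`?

grill

In cheek: c→c is +0, h→i is +1, e→g is +2, e→h is +3 — the shift increases by 1 each position. The shift increases by 1 at each position, starting from +0: 0, 1, 2, ….
Undoing it on gskop: g−0=g, s−1=r, k−2=i, o−3=l, p−4=l.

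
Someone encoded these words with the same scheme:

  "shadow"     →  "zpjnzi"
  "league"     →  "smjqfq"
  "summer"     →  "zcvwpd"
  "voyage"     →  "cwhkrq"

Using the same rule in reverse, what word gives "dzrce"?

Letter i (0-indexed) is shifted by i+7, so successive shifts are 7, 8, 9, ….
Decoding dzrce: d−7=w, z−8=r, r−9=i, c−10=s, e−11=t.

wrist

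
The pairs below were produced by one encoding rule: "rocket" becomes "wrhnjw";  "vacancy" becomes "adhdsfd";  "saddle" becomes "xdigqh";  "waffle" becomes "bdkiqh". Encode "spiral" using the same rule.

xsnufo

Shifts by position in rocket: pos 0: r→w (+5), pos 1: o→r (+3), pos 2: c→h (+5), pos 3: k→n (+3) — repeating every 2. The shifts repeat in a cycle of length 2: positions 0,1,… shift by +5, +3, then the pattern repeats.
Applying it to spiral: s+5=x, p+3=s, i+5=n, r+3=u, a+5=f, l+3=o.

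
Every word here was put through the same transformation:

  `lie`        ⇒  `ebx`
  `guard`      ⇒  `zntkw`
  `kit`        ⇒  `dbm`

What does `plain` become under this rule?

Every letter moves 19 places later in the alphabet, wrapping around z→a.
For plain: p+19=i, l+19=e, a+19=t, i+19=b, n+19=g.

ietbg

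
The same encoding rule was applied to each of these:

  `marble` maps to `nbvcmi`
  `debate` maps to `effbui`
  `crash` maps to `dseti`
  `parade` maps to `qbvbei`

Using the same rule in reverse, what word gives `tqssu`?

sport

Shifts by position in marble: pos 0: m→n (+1), pos 1: a→b (+1), pos 2: r→v (+4), pos 3: b→c (+1), pos 4: l→m (+1), pos 5: e→i (+4) — repeating every 3. It's a Vigenère-style cipher with numeric key [1,1,4]: position i shifts by key[i mod 3].
Decoding tqssu: t−1=s, q−1=p, s−4=o, s−1=r, u−1=t.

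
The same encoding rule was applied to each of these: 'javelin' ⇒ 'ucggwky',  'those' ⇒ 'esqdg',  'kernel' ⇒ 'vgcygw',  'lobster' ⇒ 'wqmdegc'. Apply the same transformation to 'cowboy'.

nqhmqj

The shift depends on letter class: consonant j→u is +11, but vowel a→c is +2. Vowels shift forward by 2 and consonants shift forward by 11.
On cowboy: c(cons)+11=n, o(vowel)+2=q, w(cons)+11=h, b(cons)+11=m, o(vowel)+2=q, y(cons)+11=j.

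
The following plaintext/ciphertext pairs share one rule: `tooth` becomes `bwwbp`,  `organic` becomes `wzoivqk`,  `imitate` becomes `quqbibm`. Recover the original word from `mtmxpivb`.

elephant

Compare letters: t→b is +8, o→w is +8, o→w is +8 — a constant shift. Each letter is shifted forward by 8 in the alphabet (a Caesar shift of +8).
Reversing it on mtmxpivb: m−8=e, t−8=l, m−8=e, x−8=p, p−8=h, i−8=a, v−8=n, b−8=t.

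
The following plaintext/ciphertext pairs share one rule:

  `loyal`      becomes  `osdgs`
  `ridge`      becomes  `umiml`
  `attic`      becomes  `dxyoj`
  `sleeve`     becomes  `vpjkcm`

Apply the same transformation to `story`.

vxtxf

In loyal: l→o is +3, o→s is +4, y→d is +5, a→g is +6 — the shift increases by 1 each position. The shift increases by 1 at each position, starting from +3: 3, 4, 5, ….
For story: s+3=v, t+4=x, o+5=t, r+6=x, y+7=f.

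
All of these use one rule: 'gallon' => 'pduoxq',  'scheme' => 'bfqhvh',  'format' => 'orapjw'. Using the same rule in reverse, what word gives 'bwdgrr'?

studio

Shifts by position in gallon: pos 0: g→p (+9), pos 1: a→d (+3), pos 2: l→u (+9), pos 3: l→o (+3) — repeating every 2. It's a Vigenère-style cipher with numeric key [9,3]: position i shifts by key[i mod 2].
Decoding bwdgrr: b−9=s, w−3=t, d−9=u, g−3=d, r−9=i, r−3=o.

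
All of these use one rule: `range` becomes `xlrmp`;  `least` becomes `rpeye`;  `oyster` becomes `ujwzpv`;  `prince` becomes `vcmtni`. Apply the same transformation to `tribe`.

zcmhp

Shifts by position in range: pos 0: r→x (+6), pos 1: a→l (+11), pos 2: n→r (+4), pos 3: g→m (+6), pos 4: e→p (+11) — repeating every 3. A repeating key of period 3 is used — shifts +6, +11, +4 over and over.
On tribe: t+6=z, r+11=c, i+4=m, b+6=h, e+11=p.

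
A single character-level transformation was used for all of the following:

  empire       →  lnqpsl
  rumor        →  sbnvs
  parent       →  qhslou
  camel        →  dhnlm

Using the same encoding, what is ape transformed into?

The shift depends on letter class: consonant m→n is +1, but vowel e→l is +7. Vowels shift forward by 7 and consonants shift forward by 1.
On ape: a(vowel)+7=h, p(cons)+1=q, e(vowel)+7=l.

hql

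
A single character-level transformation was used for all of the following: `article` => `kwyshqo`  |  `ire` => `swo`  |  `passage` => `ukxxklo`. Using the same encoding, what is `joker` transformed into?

The rule splits by letter class: vowels +10, consonants +5.
Applying it to joker: j(cons)+5=o, o(vowel)+10=y, k(cons)+5=p, e(vowel)+10=o, r(cons)+5=w.

oypow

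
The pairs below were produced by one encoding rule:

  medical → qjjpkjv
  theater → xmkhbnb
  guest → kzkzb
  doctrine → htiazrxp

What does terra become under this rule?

xjxyi

In medical: m→q is +4, e→j is +5, d→j is +6, i→p is +7 — the shift increases by 1 each position. Each letter shifts forward by (position + 4), i.e. 4, 5, 6, … — the shift grows by one for each successive letter.
On terra: t+4=x, e+5=j, r+6=x, r+7=y, a+8=i.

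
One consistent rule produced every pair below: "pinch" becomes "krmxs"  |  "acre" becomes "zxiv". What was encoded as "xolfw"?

Each letter is replaced by its mirror in the alphabet: a↔z, b↔y, c↔x, and so on (the Atbash cipher).
Reversing it on xolfw: x↔c, o↔l, l↔o, f↔u, w↔d.

cloud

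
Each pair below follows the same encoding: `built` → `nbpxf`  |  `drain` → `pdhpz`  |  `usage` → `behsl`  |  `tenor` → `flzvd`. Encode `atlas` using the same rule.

The shift depends on letter class: consonant b→n is +12, but vowel u→b is +7. Two shifts are in play — +7 for a/e/i/o/u, +12 for every other letter.
Applying it to atlas: a(vowel)+7=h, t(cons)+12=f, l(cons)+12=x, a(vowel)+7=h, s(cons)+12=e.

hfxhe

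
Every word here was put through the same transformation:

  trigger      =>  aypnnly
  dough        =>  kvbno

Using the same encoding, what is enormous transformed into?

luvytvbz

This is a Caesar cipher with shift 7.
For enormous: e+7=l, n+7=u, o+7=v, r+7=y, m+7=t, o+7=v, u+7=b, s+7=z.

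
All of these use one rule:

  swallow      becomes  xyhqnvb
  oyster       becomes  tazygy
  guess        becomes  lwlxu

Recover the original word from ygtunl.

temple

Shifts by position in swallow: pos 0: s→x (+5), pos 1: w→y (+2), pos 2: a→h (+7), pos 3: l→q (+5), pos 4: l→n (+2), pos 5: o→v (+7) — repeating every 3. It's a Vigenère-style cipher with numeric key [5,2,7]: position i shifts by key[i mod 3].
Reversing it on ygtunl: y−5=t, g−2=e, t−7=m, u−5=p, n−2=l, l−7=e.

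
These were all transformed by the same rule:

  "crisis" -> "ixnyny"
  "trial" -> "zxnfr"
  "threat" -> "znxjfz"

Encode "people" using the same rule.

The shift depends on letter class: consonant c→i is +6, but vowel i→n is +5. Two shifts are in play — +5 for a/e/i/o/u, +6 for every other letter.
Applying it to people: p(cons)+6=v, e(vowel)+5=j, o(vowel)+5=t, p(cons)+6=v, l(cons)+6=r, e(vowel)+5=j.

vjtvrj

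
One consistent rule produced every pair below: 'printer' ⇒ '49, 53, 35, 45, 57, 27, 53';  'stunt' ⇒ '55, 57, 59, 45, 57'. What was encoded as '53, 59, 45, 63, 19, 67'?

p(#16)→49 and r(#18)→53: differences scale by 2, so n = 2·pos + 17. The formula is n = 2×(alphabet index, a=1) + 17.
Reversing it on 53, 59, 45, 63, 19, 67: 53→(53−17)÷2=18=r, 59→(59−17)÷2=21=u, 45→(45−17)÷2=14=n, 63→(63−17)÷2=23=w, 19→(19−17)÷2=1=a, 67→(67−17)÷2=25=y.

runway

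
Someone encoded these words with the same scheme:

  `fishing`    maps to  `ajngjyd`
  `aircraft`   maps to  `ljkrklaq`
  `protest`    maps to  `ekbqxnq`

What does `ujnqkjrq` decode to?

district

Each letter's alphabet position (a=0..z=25) is mapped through 3·x+11 mod 26 — an affine cipher.
Reversing it on ujnqkjrq: u(20)→9·(20−11)≡3=d; j(9)→9·(9−11)≡8=i; n(13)→9·(13−11)≡18=s; q(16)→9·(16−11)≡19=t; k(10)→9·(10−11)≡17=r; j(9)→9·(9−11)≡8=i; r(17)→9·(17−11)≡2=c; q(16)→9·(16−11)≡19=t (all mod 26).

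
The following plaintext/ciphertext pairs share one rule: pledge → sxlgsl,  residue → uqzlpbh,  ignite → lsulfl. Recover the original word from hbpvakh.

It's a Vigenère-style cipher with numeric key [3,12,7]: position i shifts by key[i mod 3].
Undoing it on hbpvakh: h−3=e, b−12=p, p−7=i, v−3=s, a−12=o, k−7=d, h−3=e.

episode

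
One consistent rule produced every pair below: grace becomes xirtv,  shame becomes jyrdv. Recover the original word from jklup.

Compare letters: g→x is +17, r→i is +17, a→r is +17 — a constant shift. This is a Caesar cipher with shift 17.
Reversing it on jklup: j−17=s, k−17=t, l−17=u, u−17=d, p−17=y.

study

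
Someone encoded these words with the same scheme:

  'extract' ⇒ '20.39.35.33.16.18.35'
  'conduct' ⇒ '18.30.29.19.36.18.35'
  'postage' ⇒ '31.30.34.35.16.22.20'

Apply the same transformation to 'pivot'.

31.24.37.30.35

e is letter #5 and maps to 20: an offset of 15. Letters become their 1-based position plus 15 (so a→16, b→17, …).
For pivot: p=16→31, i=9→24, v=22→37, o=15→30, t=20→35.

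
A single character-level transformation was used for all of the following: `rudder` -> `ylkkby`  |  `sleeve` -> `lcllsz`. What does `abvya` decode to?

The output letters match the input read backwards, each shifted +7: rudder reversed is reddur. The word is reversed, then every letter is shifted forward by 7.
Reversing it on abvya: shift back: a−7=t, b−7=u, v−7=o, y−7=r, a−7=t → tuort; then reverse → trout.

trout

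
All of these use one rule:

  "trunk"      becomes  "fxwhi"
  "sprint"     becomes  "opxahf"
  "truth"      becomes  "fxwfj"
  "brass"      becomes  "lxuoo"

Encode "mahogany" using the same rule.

t(19)→f(5) and r(17)→x(23) fit y≡17x+20 (mod 26); the inverse of 17 mod 26 is 23. Each letter's alphabet position (a=0..z=25) is mapped through 17·x+20 mod 26 — an affine cipher.
Applying it to mahogany: m(12)→17·12+20≡16=q; a(0)→17·0+20≡20=u; h(7)→17·7+20≡9=j; o(14)→17·14+20≡24=y; g(6)→17·6+20≡18=s; a(0)→17·0+20≡20=u; n(13)→17·13+20≡7=h; y(24)→17·24+20≡12=m (all mod 26).

qujysuhm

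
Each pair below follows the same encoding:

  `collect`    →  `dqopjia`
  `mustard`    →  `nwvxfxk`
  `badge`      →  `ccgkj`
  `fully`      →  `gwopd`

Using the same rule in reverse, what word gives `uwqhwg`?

In collect: c→d is +1, o→q is +2, l→o is +3, l→p is +4 — the shift increases by 1 each position. Letter i (0-indexed) is shifted by i+1, so successive shifts are 1, 2, 3, ….
Decoding uwqhwg: u−1=t, w−2=u, q−3=n, h−4=d, w−5=r, g−6=a.

tundra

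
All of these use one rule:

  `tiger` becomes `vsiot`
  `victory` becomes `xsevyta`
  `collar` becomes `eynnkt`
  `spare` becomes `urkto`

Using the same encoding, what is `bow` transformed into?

dyy

The shift depends on letter class: consonant t→v is +2, but vowel i→s is +10. Two shifts are in play — +10 for a/e/i/o/u, +2 for every other letter.
Applying it to bow: b(cons)+2=d, o(vowel)+10=y, w(cons)+2=y.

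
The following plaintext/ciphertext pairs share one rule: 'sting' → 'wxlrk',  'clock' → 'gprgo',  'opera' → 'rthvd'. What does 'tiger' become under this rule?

The shift depends on letter class: consonant s→w is +4, but vowel i→l is +3. Vowels shift forward by 3 and consonants shift forward by 4.
On tiger: t(cons)+4=x, i(vowel)+3=l, g(cons)+4=k, e(vowel)+3=h, r(cons)+4=v.

xlkhv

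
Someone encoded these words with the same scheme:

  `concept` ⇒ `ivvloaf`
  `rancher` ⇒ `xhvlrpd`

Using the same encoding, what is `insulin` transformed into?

ouadvtz

In concept: c→i is +6, o→v is +7, n→v is +8, c→l is +9 — the shift increases by 1 each position. Letter i (0-indexed) is shifted by i+6, so successive shifts are 6, 7, 8, ….
On insulin: i+6=o, n+7=u, s+8=a, u+9=d, l+10=v, i+11=t, n+12=z.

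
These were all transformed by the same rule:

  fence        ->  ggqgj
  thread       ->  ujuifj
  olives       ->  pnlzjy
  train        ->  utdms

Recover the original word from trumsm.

spring

In fence: f→g is +1, e→g is +2, n→q is +3, c→g is +4 — the shift increases by 1 each position. The shift increases by 1 at each position, starting from +1: 1, 2, 3, ….
Undoing it on trumsm: t−1=s, r−2=p, u−3=r, m−4=i, s−5=n, m−6=g.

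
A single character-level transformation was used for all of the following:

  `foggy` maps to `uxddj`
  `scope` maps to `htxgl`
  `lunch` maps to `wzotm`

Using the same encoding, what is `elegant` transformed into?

f(5)→u(20) and o(14)→x(23) fit y≡9x+1 (mod 26); the inverse of 9 mod 26 is 3. This is an affine cipher: with a=0,…,z=25, each position x becomes (9x+1) mod 26.
Applying it to elegant: e(4)→9·4+1≡11=l; l(11)→9·11+1≡22=w; e(4)→9·4+1≡11=l; g(6)→9·6+1≡3=d; a(0)→9·0+1≡1=b; n(13)→9·13+1≡14=o; t(19)→9·19+1≡16=q (all mod 26).

lwldboq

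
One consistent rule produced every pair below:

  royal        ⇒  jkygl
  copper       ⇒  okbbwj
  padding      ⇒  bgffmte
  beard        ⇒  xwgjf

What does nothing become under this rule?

r(17)→j(9) and o(14)→k(10) fit y≡17x+6 (mod 26); the inverse of 17 mod 26 is 23. This is an affine cipher: with a=0,…,z=25, each position x becomes (17x+6) mod 26.
On nothing: n(13)→17·13+6≡19=t; o(14)→17·14+6≡10=k; t(19)→17·19+6≡17=r; h(7)→17·7+6≡21=v; i(8)→17·8+6≡12=m; n(13)→17·13+6≡19=t; g(6)→17·6+6≡4=e (all mod 26).

tkrvmte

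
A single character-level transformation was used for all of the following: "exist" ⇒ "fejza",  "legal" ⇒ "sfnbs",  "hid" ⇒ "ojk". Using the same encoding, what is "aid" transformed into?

bjk

The shift depends on letter class: consonant x→e is +7, but vowel e→f is +1. Two shifts are in play — +1 for a/e/i/o/u, +7 for every other letter.
For aid: a(vowel)+1=b, i(vowel)+1=j, d(cons)+7=k.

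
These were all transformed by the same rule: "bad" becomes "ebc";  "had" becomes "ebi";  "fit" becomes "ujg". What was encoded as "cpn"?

mob

The output letters match the input read backwards, each shifted +1: bad reversed is dab. Two steps: reverse the string, then apply a Caesar shift of +1.
Reversing it on cpn: shift back: c−1=b, p−1=o, n−1=m → bom; then reverse → mob.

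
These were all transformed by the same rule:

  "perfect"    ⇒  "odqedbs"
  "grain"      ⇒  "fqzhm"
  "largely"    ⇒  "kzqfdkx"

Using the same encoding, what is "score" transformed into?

rbnqd

Every letter moves 25 places later in the alphabet, wrapping around z→a.
Applying it to score: s+25=r, c+25=b, o+25=n, r+25=q, e+25=d.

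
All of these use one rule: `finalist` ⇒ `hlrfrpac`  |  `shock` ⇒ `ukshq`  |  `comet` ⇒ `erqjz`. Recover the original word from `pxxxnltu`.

nutshell

In finalist: f→h is +2, i→l is +3, n→r is +4, a→f is +5 — the shift increases by 1 each position. The shift increases by 1 at each position, starting from +2: 2, 3, 4, ….
Decoding pxxxnltu: p−2=n, x−3=u, x−4=t, x−5=s, n−6=h, l−7=e, t−8=l, u−9=l.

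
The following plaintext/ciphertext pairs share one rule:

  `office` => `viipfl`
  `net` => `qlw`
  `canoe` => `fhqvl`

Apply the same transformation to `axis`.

hapv

The rule splits by letter class: vowels +7, consonants +3.
On axis: a(vowel)+7=h, x(cons)+3=a, i(vowel)+7=p, s(cons)+3=v.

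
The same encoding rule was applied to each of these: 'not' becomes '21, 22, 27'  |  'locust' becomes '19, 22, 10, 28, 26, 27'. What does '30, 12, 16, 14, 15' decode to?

weigh

n is letter #14 and maps to 21: an offset of 7. Letters become their 1-based position plus 7 (so a→8, b→9, …).
Decoding 30, 12, 16, 14, 15: 30→(30−7)÷1=23=w, 12→(12−7)÷1=5=e, 16→(16−7)÷1=9=i, 14→(14−7)÷1=7=g, 15→(15−7)÷1=8=h.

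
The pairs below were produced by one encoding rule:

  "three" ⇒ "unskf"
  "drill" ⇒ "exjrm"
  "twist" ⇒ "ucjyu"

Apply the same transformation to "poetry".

Shifts by position in three: pos 0: t→u (+1), pos 1: h→n (+6), pos 2: r→s (+1), pos 3: e→k (+6) — repeating every 2. The shifts repeat in a cycle of length 2: positions 0,1,… shift by +1, +6, then the pattern repeats.
For poetry: p+1=q, o+6=u, e+1=f, t+6=z, r+1=s, y+6=e.

qufzse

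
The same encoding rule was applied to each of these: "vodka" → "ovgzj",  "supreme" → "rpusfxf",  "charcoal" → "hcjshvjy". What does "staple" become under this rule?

v(21)→o(14) and o(14)→v(21) fit y≡25x+9 (mod 26); the inverse of 25 mod 26 is 25. This is an affine cipher: with a=0,…,z=25, each position x becomes (25x+9) mod 26.
Applying it to staple: s(18)→25·18+9≡17=r; t(19)→25·19+9≡16=q; a(0)→25·0+9≡9=j; p(15)→25·15+9≡20=u; l(11)→25·11+9≡24=y; e(4)→25·4+9≡5=f (all mod 26).

rqjuyf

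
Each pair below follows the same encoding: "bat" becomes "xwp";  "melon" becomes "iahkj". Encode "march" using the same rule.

iwnyd

Compare letters: b→x is +22, a→w is +22, t→p is +22 — a constant shift. It's a constant shift of +22 (ROT22).
On march: m+22=i, a+22=w, r+22=n, c+22=y, h+22=d.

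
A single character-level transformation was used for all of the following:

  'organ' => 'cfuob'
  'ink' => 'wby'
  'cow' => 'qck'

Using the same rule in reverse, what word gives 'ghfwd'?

strip

Compare letters: o→c is +14, r→f is +14, g→u is +14 — a constant shift. Every letter moves 14 places later in the alphabet, wrapping around z→a.
Decoding ghfwd: g−14=s, h−14=t, f−14=r, w−14=i, d−14=p.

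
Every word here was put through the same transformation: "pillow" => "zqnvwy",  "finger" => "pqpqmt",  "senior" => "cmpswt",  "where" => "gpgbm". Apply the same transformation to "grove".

qzqfm

Shifts by position in pillow: pos 0: p→z (+10), pos 1: i→q (+8), pos 2: l→n (+2), pos 3: l→v (+10), pos 4: o→w (+8), pos 5: w→y (+2) — repeating every 3. It's a Vigenère-style cipher with numeric key [10,8,2]: position i shifts by key[i mod 3].
Applying it to grove: g+10=q, r+8=z, o+2=q, v+10=f, e+8=m.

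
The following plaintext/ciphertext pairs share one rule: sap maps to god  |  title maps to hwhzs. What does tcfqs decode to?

It's a constant shift of +14 (ROT14).
Reversing it on tcfqs: t−14=f, c−14=o, f−14=r, q−14=c, s−14=e.

force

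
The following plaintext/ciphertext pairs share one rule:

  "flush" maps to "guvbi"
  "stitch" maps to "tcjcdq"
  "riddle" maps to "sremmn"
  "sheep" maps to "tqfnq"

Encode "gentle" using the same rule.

Shifts by position in flush: pos 0: f→g (+1), pos 1: l→u (+9), pos 2: u→v (+1), pos 3: s→b (+9) — repeating every 2. A repeating key of period 2 is used — shifts +1, +9 over and over.
For gentle: g+1=h, e+9=n, n+1=o, t+9=c, l+1=m, e+9=n.

hnocmn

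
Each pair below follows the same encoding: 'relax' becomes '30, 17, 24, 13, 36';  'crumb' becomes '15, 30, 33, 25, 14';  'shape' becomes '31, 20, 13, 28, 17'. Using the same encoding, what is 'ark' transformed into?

13, 30, 23

r is letter #18 and maps to 30: an offset of 12. Letters become their 1-based position plus 12 (so a→13, b→14, …).
On ark: a=1→13, r=18→30, k=11→23.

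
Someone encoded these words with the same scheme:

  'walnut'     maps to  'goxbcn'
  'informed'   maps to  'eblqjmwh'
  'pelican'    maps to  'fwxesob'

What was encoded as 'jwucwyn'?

w(22)→g(6) and a(0)→o(14) fit y≡15x+14 (mod 26); the inverse of 15 mod 26 is 7. Treating letters as 0–25, the rule is x ↦ 15x + 14 (mod 26).
Undoing it on jwucwyn: j(9)→7·(9−14)≡17=r; w(22)→7·(22−14)≡4=e; u(20)→7·(20−14)≡16=q; c(2)→7·(2−14)≡20=u; w(22)→7·(22−14)≡4=e; y(24)→7·(24−14)≡18=s; n(13)→7·(13−14)≡19=t (all mod 26).

request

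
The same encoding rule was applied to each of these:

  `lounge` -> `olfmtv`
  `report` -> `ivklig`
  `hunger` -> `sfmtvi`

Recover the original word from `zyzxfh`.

Each pair mirrors across the alphabet (l↔o, o↔l, u↔f): positions sum to 25. This is the alphabet-reversal cipher (Atbash): a becomes z, b becomes y, etc.
Reversing it on zyzxfh: z↔a, y↔b, z↔a, x↔c, f↔u, h↔s.

abacus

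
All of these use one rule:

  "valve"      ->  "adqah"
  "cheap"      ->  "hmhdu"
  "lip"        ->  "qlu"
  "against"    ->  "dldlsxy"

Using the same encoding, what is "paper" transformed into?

Two shifts are in play — +3 for a/e/i/o/u, +5 for every other letter.
For paper: p(cons)+5=u, a(vowel)+3=d, p(cons)+5=u, e(vowel)+3=h, r(cons)+5=w.

uduhw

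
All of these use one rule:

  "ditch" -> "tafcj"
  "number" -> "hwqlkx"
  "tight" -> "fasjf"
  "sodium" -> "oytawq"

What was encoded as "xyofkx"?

roster

d(3)→t(19) and i(8)→a(0) fit y≡17x+20 (mod 26); the inverse of 17 mod 26 is 23. Each letter's alphabet position (a=0..z=25) is mapped through 17·x+20 mod 26 — an affine cipher.
Undoing it on xyofkx: x(23)→23·(23−20)≡17=r; y(24)→23·(24−20)≡14=o; o(14)→23·(14−20)≡18=s; f(5)→23·(5−20)≡19=t; k(10)→23·(10−20)≡4=e; x(23)→23·(23−20)≡17=r (all mod 26).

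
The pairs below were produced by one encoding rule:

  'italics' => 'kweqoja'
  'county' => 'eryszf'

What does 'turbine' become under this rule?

vxvgoum

The shift increases by 1 at each position, starting from +2: 2, 3, 4, ….
For turbine: t+2=v, u+3=x, r+4=v, b+5=g, i+6=o, n+7=u, e+8=m.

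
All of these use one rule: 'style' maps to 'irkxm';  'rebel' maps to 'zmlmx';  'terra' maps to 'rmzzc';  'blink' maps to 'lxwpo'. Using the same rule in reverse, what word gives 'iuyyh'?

scoop

s(18)→i(8) and t(19)→r(17) fit y≡9x+2 (mod 26); the inverse of 9 mod 26 is 3. Each letter's alphabet position (a=0..z=25) is mapped through 9·x+2 mod 26 — an affine cipher.
Decoding iuyyh: i(8)→3·(8−2)≡18=s; u(20)→3·(20−2)≡2=c; y(24)→3·(24−2)≡14=o; y(24)→3·(24−2)≡14=o; h(7)→3·(7−2)≡15=p (all mod 26).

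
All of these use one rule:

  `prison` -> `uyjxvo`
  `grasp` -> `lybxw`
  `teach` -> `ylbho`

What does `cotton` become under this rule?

Shifts by position in prison: pos 0: p→u (+5), pos 1: r→y (+7), pos 2: i→j (+1), pos 3: s→x (+5), pos 4: o→v (+7), pos 5: n→o (+1) — repeating every 3. It's a Vigenère-style cipher with numeric key [5,7,1]: position i shifts by key[i mod 3].
On cotton: c+5=h, o+7=v, t+1=u, t+5=y, o+7=v, n+1=o.

hvuyvo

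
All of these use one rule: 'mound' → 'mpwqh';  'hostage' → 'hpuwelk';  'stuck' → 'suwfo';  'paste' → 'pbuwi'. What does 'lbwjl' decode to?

The shift increases by 1 at each position, starting from +0: 0, 1, 2, ….
Decoding lbwjl: l−0=l, b−1=a, w−2=u, j−3=g, l−4=h.

laugh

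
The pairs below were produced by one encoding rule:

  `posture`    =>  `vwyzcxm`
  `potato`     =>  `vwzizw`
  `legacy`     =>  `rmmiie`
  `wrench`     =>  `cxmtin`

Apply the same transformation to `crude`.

Two shifts are in play — +8 for a/e/i/o/u, +6 for every other letter.
For crude: c(cons)+6=i, r(cons)+6=x, u(vowel)+8=c, d(cons)+6=j, e(vowel)+8=m.

ixcjm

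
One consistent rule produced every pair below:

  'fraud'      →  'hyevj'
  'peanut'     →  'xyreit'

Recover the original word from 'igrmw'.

Read the word backwards and shift each letter +4.
Undoing it on igrmw: shift back: i−4=e, g−4=c, r−4=n, m−4=i, w−4=s → ecnis; then reverse → since.

since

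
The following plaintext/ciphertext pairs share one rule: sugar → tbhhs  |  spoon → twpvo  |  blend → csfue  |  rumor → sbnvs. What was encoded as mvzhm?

Shifts by position in sugar: pos 0: s→t (+1), pos 1: u→b (+7), pos 2: g→h (+1), pos 3: a→h (+7) — repeating every 2. It's a Vigenère-style cipher with numeric key [1,7]: position i shifts by key[i mod 2].
Decoding mvzhm: m−1=l, v−7=o, z−1=y, h−7=a, m−1=l.

loyal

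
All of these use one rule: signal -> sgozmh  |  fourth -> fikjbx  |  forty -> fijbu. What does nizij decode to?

donor

s(18)→s(18) and i(8)→g(6) fit y≡9x+12 (mod 26); the inverse of 9 mod 26 is 3. Treating letters as 0–25, the rule is x ↦ 9x + 12 (mod 26).
Reversing it on nizij: n(13)→3·(13−12)≡3=d; i(8)→3·(8−12)≡14=o; z(25)→3·(25−12)≡13=n; i(8)→3·(8−12)≡14=o; j(9)→3·(9−12)≡17=r (all mod 26).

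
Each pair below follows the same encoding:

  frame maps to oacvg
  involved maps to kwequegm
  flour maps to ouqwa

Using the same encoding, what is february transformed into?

ogkawcah

The shift depends on letter class: consonant f→o is +9, but vowel a→c is +2. The rule splits by letter class: vowels +2, consonants +9.
On february: f(cons)+9=o, e(vowel)+2=g, b(cons)+9=k, r(cons)+9=a, u(vowel)+2=w, a(vowel)+2=c, r(cons)+9=a, y(cons)+9=h.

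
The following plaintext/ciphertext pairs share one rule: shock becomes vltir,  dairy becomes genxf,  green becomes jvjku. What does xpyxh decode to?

In shock: s→v is +3, h→l is +4, o→t is +5, c→i is +6 — the shift increases by 1 each position. The shift increases by 1 at each position, starting from +3: 3, 4, 5, ….
Decoding xpyxh: x−3=u, p−4=l, y−5=t, x−6=r, h−7=a.

ultra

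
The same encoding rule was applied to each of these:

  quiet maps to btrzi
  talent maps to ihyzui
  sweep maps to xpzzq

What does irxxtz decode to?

q(16)→b(1) and u(20)→t(19) fit y≡11x+7 (mod 26); the inverse of 11 mod 26 is 19. This is an affine cipher: with a=0,…,z=25, each position x becomes (11x+7) mod 26.
Reversing it on irxxtz: i(8)→19·(8−7)≡19=t; r(17)→19·(17−7)≡8=i; x(23)→19·(23−7)≡18=s; x(23)→19·(23−7)≡18=s; t(19)→19·(19−7)≡20=u; z(25)→19·(25−7)≡4=e (all mod 26).

tissue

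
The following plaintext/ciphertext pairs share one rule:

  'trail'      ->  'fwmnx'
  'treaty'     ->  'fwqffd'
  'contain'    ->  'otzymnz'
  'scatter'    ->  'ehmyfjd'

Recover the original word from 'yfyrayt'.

mammoth

Shifts by position in trail: pos 0: t→f (+12), pos 1: r→w (+5), pos 2: a→m (+12), pos 3: i→n (+5) — repeating every 2. It's a Vigenère-style cipher with numeric key [12,5]: position i shifts by key[i mod 2].
Undoing it on yfyrayt: y−12=m, f−5=a, y−12=m, r−5=m, a−12=o, y−5=t, t−12=h.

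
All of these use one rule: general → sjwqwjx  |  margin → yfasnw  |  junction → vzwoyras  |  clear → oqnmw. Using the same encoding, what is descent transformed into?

pjbojwf

A repeating key of period 3 is used — shifts +12, +5, +9 over and over.
Applying it to descent: d+12=p, e+5=j, s+9=b, c+12=o, e+5=j, n+9=w, t+12=f.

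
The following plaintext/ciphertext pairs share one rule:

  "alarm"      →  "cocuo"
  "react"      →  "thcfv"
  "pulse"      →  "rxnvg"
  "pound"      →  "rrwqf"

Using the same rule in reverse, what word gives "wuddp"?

Shifts by position in alarm: pos 0: a→c (+2), pos 1: l→o (+3), pos 2: a→c (+2), pos 3: r→u (+3) — repeating every 2. A repeating key of period 2 is used — shifts +2, +3 over and over.
Reversing it on wuddp: w−2=u, u−3=r, d−2=b, d−3=a, p−2=n.

urban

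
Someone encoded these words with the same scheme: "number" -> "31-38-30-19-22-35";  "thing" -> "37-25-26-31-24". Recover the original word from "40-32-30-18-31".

woman

n is letter #14 and maps to 31: an offset of 17. Letters become their 1-based position plus 17 (so a→18, b→19, …).
Undoing it on 40-32-30-18-31: 40→(40−17)÷1=23=w, 32→(32−17)÷1=15=o, 30→(30−17)÷1=13=m, 18→(18−17)÷1=1=a, 31→(31−17)÷1=14=n.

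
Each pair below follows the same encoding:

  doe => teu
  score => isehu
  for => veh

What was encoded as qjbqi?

atlas

Compare letters: d→t is +16, o→e is +16, e→u is +16 — a constant shift. Every letter moves 16 places later in the alphabet, wrapping around z→a.
Decoding qjbqi: q−16=a, j−16=t, b−16=l, q−16=a, i−16=s.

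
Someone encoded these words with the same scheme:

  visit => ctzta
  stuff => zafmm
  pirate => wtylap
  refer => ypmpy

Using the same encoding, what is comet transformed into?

The shift depends on letter class: consonant v→c is +7, but vowel i→t is +11. The rule splits by letter class: vowels +11, consonants +7.
On comet: c(cons)+7=j, o(vowel)+11=z, m(cons)+7=t, e(vowel)+11=p, t(cons)+7=a.

jztpa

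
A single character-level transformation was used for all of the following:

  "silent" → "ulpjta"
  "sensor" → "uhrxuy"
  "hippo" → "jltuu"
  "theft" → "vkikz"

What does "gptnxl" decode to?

In silent: s→u is +2, i→l is +3, l→p is +4, e→j is +5 — the shift increases by 1 each position. The shift increases by 1 at each position, starting from +2: 2, 3, 4, ….
Undoing it on gptnxl: g−2=e, p−3=m, t−4=p, n−5=i, x−6=r, l−7=e.

empire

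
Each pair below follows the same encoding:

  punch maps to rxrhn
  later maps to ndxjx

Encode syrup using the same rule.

Letter i (0-indexed) is shifted by i+2, so successive shifts are 2, 3, 4, ….
For syrup: s+2=u, y+3=b, r+4=v, u+5=z, p+6=v.

ubvzv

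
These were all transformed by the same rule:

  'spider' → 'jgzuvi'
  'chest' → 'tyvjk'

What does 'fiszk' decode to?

Compare letters: s→j is +17, p→g is +17, i→z is +17 — a constant shift. This is a Caesar cipher with shift 17.
Undoing it on fiszk: f−17=o, i−17=r, s−17=b, z−17=i, k−17=t.

orbit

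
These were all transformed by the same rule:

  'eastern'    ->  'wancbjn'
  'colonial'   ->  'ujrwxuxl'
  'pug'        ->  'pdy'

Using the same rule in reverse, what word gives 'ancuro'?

filter

The word is reversed, then every letter is shifted forward by 9.
Decoding ancuro: shift back: a−9=r, n−9=e, c−9=t, u−9=l, r−9=i, o−9=f → retlif; then reverse → filter.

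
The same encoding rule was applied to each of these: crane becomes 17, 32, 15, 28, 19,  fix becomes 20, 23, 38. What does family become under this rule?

c is letter #3 and maps to 17: an offset of 14. The number is (letter's place in the alphabet, a=1) + 14.
Applying it to family: f=6→20, a=1→15, m=13→27, i=9→23, l=12→26, y=25→39.

20, 15, 27, 23, 26, 39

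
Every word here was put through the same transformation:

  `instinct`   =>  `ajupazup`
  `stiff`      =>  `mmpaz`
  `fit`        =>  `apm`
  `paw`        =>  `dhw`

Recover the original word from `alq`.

jet

The output letters match the input read backwards, each shifted +7: instinct reversed is tcnitsni. Read the word backwards and shift each letter +7.
Decoding alq: shift back: a−7=t, l−7=e, q−7=j → tej; then reverse → jet.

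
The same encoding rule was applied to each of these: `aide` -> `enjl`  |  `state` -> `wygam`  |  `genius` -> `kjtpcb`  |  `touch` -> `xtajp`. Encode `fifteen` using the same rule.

Each letter shifts forward by (position + 4), i.e. 4, 5, 6, … — the shift grows by one for each successive letter.
On fifteen: f+4=j, i+5=n, f+6=l, t+7=a, e+8=m, e+9=n, n+10=x.

jnlamnx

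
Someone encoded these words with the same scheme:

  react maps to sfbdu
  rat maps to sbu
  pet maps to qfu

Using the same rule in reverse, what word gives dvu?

Compare letters: r→s is +1, e→f is +1, a→b is +1 — a constant shift. Each letter is shifted forward by 1 in the alphabet (a Caesar shift of +1).
Undoing it on dvu: d−1=c, v−1=u, u−1=t.

cut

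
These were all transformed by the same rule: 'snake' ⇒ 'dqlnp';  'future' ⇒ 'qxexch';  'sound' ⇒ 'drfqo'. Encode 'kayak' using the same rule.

vdjdv

It's a Vigenère-style cipher with numeric key [11,3]: position i shifts by key[i mod 2].
For kayak: k+11=v, a+3=d, y+11=j, a+3=d, k+11=v.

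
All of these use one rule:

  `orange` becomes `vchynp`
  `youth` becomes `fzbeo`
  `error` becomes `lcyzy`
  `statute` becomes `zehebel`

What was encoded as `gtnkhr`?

Shifts by position in orange: pos 0: o→v (+7), pos 1: r→c (+11), pos 2: a→h (+7), pos 3: n→y (+11) — repeating every 2. The shifts repeat in a cycle of length 2: positions 0,1,… shift by +7, +11, then the pattern repeats.
Undoing it on gtnkhr: g−7=z, t−11=i, n−7=g, k−11=z, h−7=a, r−11=g.

zigzag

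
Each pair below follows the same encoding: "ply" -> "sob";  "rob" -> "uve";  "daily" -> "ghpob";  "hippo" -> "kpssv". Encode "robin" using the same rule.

uvepq

The rule splits by letter class: vowels +7, consonants +3.
On robin: r(cons)+3=u, o(vowel)+7=v, b(cons)+3=e, i(vowel)+7=p, n(cons)+3=q.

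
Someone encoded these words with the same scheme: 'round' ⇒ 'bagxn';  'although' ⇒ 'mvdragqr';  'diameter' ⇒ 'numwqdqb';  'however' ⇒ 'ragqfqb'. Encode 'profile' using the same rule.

Vowels shift forward by 12 and consonants shift forward by 10.
For profile: p(cons)+10=z, r(cons)+10=b, o(vowel)+12=a, f(cons)+10=p, i(vowel)+12=u, l(cons)+10=v, e(vowel)+12=q.

zbapuvq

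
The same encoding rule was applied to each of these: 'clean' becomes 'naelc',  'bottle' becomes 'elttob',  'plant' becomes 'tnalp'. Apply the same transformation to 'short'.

trohs

It's just the letters in reverse order.
On short: reverse → trohs.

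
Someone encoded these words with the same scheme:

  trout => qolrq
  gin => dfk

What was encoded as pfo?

Compare letters: t→q is +23, r→o is +23, o→l is +23 — a constant shift. It's a constant shift of +23 (ROT23).
Reversing it on pfo: p−23=s, f−23=i, o−23=r.

sir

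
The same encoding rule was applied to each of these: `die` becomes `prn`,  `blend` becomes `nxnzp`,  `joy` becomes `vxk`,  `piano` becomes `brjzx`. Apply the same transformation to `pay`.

The shift depends on letter class: consonant d→p is +12, but vowel i→r is +9. Vowels shift forward by 9 and consonants shift forward by 12.
Applying it to pay: p(cons)+12=b, a(vowel)+9=j, y(cons)+12=k.

bjk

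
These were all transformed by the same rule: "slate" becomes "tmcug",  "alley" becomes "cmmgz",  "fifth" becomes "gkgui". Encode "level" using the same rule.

Vowels shift forward by 2 and consonants shift forward by 1.
Applying it to level: l(cons)+1=m, e(vowel)+2=g, v(cons)+1=w, e(vowel)+2=g, l(cons)+1=m.

mgwgm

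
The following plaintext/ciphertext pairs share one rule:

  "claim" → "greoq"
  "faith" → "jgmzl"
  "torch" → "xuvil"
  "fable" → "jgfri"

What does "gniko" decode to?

cheek

Shifts by position in claim: pos 0: c→g (+4), pos 1: l→r (+6), pos 2: a→e (+4), pos 3: i→o (+6) — repeating every 2. The shifts repeat in a cycle of length 2: positions 0,1,… shift by +4, +6, then the pattern repeats.
Undoing it on gniko: g−4=c, n−6=h, i−4=e, k−6=e, o−4=k.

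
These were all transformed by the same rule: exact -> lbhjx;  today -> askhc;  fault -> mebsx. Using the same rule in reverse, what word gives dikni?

It's a Vigenère-style cipher with numeric key [7,4,7]: position i shifts by key[i mod 3].
Reversing it on dikni: d−7=w, i−4=e, k−7=d, n−7=g, i−4=e.

wedge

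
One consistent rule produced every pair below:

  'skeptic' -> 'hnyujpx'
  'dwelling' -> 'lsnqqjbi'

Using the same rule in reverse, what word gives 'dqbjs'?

The word is reversed, then every letter is shifted forward by 5.
Reversing it on dqbjs: shift back: d−5=y, q−5=l, b−5=w, j−5=e, s−5=n → ylwen; then reverse → newly.

newly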